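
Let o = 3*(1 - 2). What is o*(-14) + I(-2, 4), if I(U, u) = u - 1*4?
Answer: 42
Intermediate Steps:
I(U, u) = -4 + u (I(U, u) = u - 4 = -4 + u)
o = -3 (o = 3*(-1) = -3)
o*(-14) + I(-2, 4) = -3*(-14) + (-4 + 4) = 42 + 0 = 42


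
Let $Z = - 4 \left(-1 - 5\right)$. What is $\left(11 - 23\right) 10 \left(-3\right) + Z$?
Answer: $384$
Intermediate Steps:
$Z = 24$ ($Z = \left(-4\right) \left(-6\right) = 24$)
$\left(11 - 23\right) 10 \left(-3\right) + Z = \left(11 - 23\right) 10 \left(-3\right) + 24 = \left(-12\right) \left(-30\right) + 24 = 360 + 24 = 384$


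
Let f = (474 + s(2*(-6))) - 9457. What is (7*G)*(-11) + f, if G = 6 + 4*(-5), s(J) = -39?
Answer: -7944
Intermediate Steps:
G = -14 (G = 6 - 20 = -14)
f = -9022 (f = (474 - 39) - 9457 = 435 - 9457 = -9022)
(7*G)*(-11) + f = (7*(-14))*(-11) - 9022 = -98*(-11) - 9022 = 1078 - 9022 = -7944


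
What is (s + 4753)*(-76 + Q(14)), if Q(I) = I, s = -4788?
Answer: 2170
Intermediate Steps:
(s + 4753)*(-76 + Q(14)) = (-4788 + 4753)*(-76 + 14) = -35*(-62) = 2170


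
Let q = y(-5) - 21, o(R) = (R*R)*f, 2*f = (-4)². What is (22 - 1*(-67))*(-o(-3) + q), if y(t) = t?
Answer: -8722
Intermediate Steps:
f = 8 (f = (½)*(-4)² = (½)*16 = 8)
o(R) = 8*R² (o(R) = (R*R)*8 = R²*8 = 8*R²)
q = -26 (q = -5 - 21 = -26)
(22 - 1*(-67))*(-o(-3) + q) = (22 - 1*(-67))*(-8*(-3)² - 26) = (22 + 67)*(-8*9 - 26) = 89*(-1*72 - 26) = 89*(-72 - 26) = 89*(-98) = -8722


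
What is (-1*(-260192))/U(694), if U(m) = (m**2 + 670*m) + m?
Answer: 130096/473655 ≈ 0.27466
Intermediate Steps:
U(m) = m**2 + 671*m
(-1*(-260192))/U(694) = (-1*(-260192))/((694*(671 + 694))) = 260192/((694*1365)) = 260192/947310 = 260192*(1/947310) = 130096/473655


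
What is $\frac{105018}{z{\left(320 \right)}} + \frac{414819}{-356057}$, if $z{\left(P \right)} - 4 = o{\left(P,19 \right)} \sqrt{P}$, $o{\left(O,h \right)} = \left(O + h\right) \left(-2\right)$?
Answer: $- \frac{7646121655215}{6546947527406} - \frac{35601102 \sqrt{5}}{9193679} \approx -9.8267$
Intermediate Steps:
$o{\left(O,h \right)} = - 2 O - 2 h$
$z{\left(P \right)} = 4 + \sqrt{P} \left(-38 - 2 P\right)$ ($z{\left(P \right)} = 4 + \left(- 2 P - 38\right) \sqrt{P} = 4 + \left(-38 - 2 P\right) \sqrt{P} = 4 + \sqrt{P} \left(-38 - 2 P\right)$)
$\frac{105018}{z{\left(320 \right)}} + \frac{414819}{-356057} = \frac{105018}{4 - 2 \sqrt{320} \left(19 + 320\right)} + \frac{414819}{-356057} = \frac{105018}{4 - 2 \cdot 8 \sqrt{5} \cdot 339} + 414819 \left(- \frac{1}{356057}\right) = \frac{105018}{4 - 5424 \sqrt{5}} - \frac{414819}{356057} = - \frac{414819}{356057} + \frac{105018}{4 - 5424 \sqrt{5}}$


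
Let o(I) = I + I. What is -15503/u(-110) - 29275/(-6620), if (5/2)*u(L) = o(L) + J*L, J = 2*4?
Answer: 5775543/145640 ≈ 39.656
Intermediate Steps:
J = 8
o(I) = 2*I
u(L) = 4*L (u(L) = 2*(2*L + 8*L)/5 = 2*(10*L)/5 = 4*L)
-15503/u(-110) - 29275/(-6620) = -15503/(4*(-110)) - 29275/(-6620) = -15503/(-440) - 29275*(-1/6620) = -15503*(-1/440) + 5855/1324 = 15503/440 + 5855/1324 = 5775543/145640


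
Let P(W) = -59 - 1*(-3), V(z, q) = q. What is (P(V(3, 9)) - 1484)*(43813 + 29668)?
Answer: -113160740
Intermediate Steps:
P(W) = -56 (P(W) = -59 + 3 = -56)
(P(V(3, 9)) - 1484)*(43813 + 29668) = (-56 - 1484)*(43813 + 29668) = -1540*73481 = -113160740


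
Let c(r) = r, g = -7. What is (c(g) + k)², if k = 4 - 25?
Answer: 784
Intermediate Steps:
k = -21
(c(g) + k)² = (-7 - 21)² = (-28)² = 784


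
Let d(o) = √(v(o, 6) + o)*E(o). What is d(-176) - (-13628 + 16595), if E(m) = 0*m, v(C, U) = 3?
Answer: -2967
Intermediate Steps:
E(m) = 0
d(o) = 0 (d(o) = √(3 + o)*0 = 0)
d(-176) - (-13628 + 16595) = 0 - (-13628 + 16595) = 0 - 1*2967 = 0 - 2967 = -2967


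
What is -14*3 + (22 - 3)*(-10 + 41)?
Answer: 547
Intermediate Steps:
-14*3 + (22 - 3)*(-10 + 41) = -42 + 19*31 = -42 + 589 = 547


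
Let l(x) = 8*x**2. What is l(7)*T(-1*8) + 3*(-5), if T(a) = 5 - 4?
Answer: 377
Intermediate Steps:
T(a) = 1
l(7)*T(-1*8) + 3*(-5) = (8*7**2)*1 + 3*(-5) = (8*49)*1 - 15 = 392*1 - 15 = 392 - 15 = 377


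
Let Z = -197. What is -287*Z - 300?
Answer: 56239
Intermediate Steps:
-287*Z - 300 = -287*(-197) - 300 = 56539 - 300 = 56239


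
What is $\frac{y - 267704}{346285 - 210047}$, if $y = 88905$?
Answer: $- \frac{178799}{136238} \approx -1.3124$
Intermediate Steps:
$\frac{y - 267704}{346285 - 210047} = \frac{88905 - 267704}{346285 - 210047} = - \frac{178799}{136238}$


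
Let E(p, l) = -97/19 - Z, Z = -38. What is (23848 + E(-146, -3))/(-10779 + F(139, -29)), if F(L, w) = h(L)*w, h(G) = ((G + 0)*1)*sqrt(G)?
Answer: 4890831123/40705956022 - 1829013847*sqrt(139)/40705956022 ≈ -0.40959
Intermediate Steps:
E(p, l) = 625/19 (E(p, l) = -97/19 - 1*(-38) = -97*1/19 + 38 = -97/19 + 38 = 625/19)
h(G) = G**(3/2) (h(G) = (G*1)*sqrt(G) = G*sqrt(G) = G**(3/2))
F(L, w) = w*L**(3/2) (F(L, w) = L**(3/2)*w = w*L**(3/2))
(23848 + E(-146, -3))/(-10779 + F(139, -29)) = (23848 + 625/19)/(-10779 - 4031*sqrt(139)) = 453737/(19*(-10779 - 4031*sqrt(139)))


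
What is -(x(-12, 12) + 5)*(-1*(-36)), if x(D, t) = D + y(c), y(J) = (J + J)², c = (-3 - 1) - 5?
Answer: -11412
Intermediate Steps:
c = -9 (c = -4 - 5 = -9)
y(J) = 4*J² (y(J) = (2*J)² = 4*J²)
x(D, t) = 324 + D (x(D, t) = D + 4*(-9)² = D + 4*81 = D + 324 = 324 + D)
-(x(-12, 12) + 5)*(-1*(-36)) = -((324 - 12) + 5)*(-1*(-36)) = -(312 + 5)*36 = -317*36 = -1*11412 = -11412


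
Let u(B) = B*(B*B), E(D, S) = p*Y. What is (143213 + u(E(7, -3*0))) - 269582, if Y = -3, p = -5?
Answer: -122994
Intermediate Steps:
E(D, S) = 15 (E(D, S) = -5*(-3) = 15)
u(B) = B³ (u(B) = B*B² = B³)
(143213 + u(E(7, -3*0))) - 269582 = (143213 + 15³) - 269582 = (143213 + 3375) - 269582 = 146588 - 269582 = -122994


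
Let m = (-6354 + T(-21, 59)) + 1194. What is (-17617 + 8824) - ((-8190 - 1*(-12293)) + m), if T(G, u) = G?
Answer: -7715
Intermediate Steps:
m = -5181 (m = (-6354 - 21) + 1194 = -6375 + 1194 = -5181)
(-17617 + 8824) - ((-8190 - 1*(-12293)) + m) = (-17617 + 8824) - ((-8190 - 1*(-12293)) - 5181) = -8793 - ((-8190 + 12293) - 5181) = -8793 - (4103 - 5181) = -8793 - 1*(-1078) = -8793 + 1078 = -7715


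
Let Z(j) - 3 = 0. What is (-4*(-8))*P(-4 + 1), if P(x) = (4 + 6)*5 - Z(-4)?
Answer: 1504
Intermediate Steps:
Z(j) = 3 (Z(j) = 3 + 0 = 3)
P(x) = 47 (P(x) = (4 + 6)*5 - 1*3 = 10*5 - 3 = 50 - 3 = 47)
(-4*(-8))*P(-4 + 1) = -4*(-8)*47 = 32*47 = 1504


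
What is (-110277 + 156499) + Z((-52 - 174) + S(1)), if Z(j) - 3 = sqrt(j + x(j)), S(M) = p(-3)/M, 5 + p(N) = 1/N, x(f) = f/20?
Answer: 46225 + I*sqrt(24290)/10 ≈ 46225.0 + 15.585*I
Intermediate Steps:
x(f) = f/20 (x(f) = f*(1/20) = f/20)
p(N) = -5 + 1/N
S(M) = -16/(3*M) (S(M) = (-5 + 1/(-3))/M = (-5 - 1/3)/M = -16/(3*M))
Z(j) = 3 + sqrt(105)*sqrt(j)/10 (Z(j) = 3 + sqrt(j + j/20) = 3 + sqrt(21*j/20) = 3 + sqrt(105)*sqrt(j)/10)
(-110277 + 156499) + Z((-52 - 174) + S(1)) = (-110277 + 156499) + (3 + sqrt(105)*sqrt((-52 - 174) - 16/3/1)/10) = 46222 + (3 + sqrt(105)*sqrt(-226 - 16/3*1)/10) = 46222 + (3 + sqrt(105)*sqrt(-226 - 16/3)/10) = 46222 + (3 + sqrt(105)*sqrt(-694/3)/10) = 46222 + (3 + sqrt(105)*(I*sqrt(2082)/3)/10) = 46222 + (3 + I*sqrt(24290)/10) = 46225 + I*sqrt(24290)/10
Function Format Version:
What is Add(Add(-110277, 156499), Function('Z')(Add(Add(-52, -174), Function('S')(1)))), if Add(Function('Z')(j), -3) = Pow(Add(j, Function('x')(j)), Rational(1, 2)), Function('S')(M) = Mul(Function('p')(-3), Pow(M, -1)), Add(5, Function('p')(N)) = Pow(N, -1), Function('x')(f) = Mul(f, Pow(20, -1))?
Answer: Add(46225, Mul(Rational(1, 10), I, Pow(24290, Rational(1, 2)))) ≈ Add(46225., Mul(15.585, I))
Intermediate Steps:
Function('x')(f) = Mul(Rational(1, 20), f) (Function('x')(f) = Mul(f, Rational(1, 20)) = Mul(Rational(1, 20), f))
Function('p')(N) = Add(-5, Pow(N, -1))
Function('S')(M) = Mul(Rational(-16, 3), Pow(M, -1)) (Function('S')(M) = Mul(Add(-5, Pow(-3, -1)), Pow(M, -1)) = Mul(Add(-5, Rational(-1, 3)), Pow(M, -1)) = Mul(Rational(-16, 3), Pow(M, -1)))
Function('Z')(j) = Add(3, Mul(Rational(1, 10), Pow(105, Rational(1, 2)), Pow(j, Rational(1, 2)))) (Function('Z')(j) = Add(3, Pow(Add(j, Mul(Rational(1, 20), j)), Rational(1, 2))) = Add(3, Pow(Mul(Rational(21, 20), j), Rational(1, 2))) = Add(3, Mul(Rational(1, 10), Pow(105, Rational(1, 2)), Pow(j, Rational(1, 2)))))
Add(Add(-110277, 156499), Function('Z')(Add(Add(-52, -174), Function('S')(1)))) = Add(Add(-110277, 156499), Add(3, Mul(Rational(1, 10), Pow(105, Rational(1, 2)), Pow(Add(Add(-52, -174), Mul(Rational(-16, 3), Pow(1, -1))), Rational(1, 2))))) = Add(46222, Add(3, Mul(Rational(1, 10), Pow(105, Rational(1, 2)), Pow(Add(-226, Mul(Rational(-16, 3), 1)), Rational(1, 2))))) = Add(46222, Add(3, Mul(Rational(1, 10), Pow(105, Rational(1, 2)), Pow(Add(-226, Rational(-16, 3)), Rational(1, 2))))) = Add(46222, Add(3, Mul(Rational(1, 10), Pow(105, Rational(1, 2)), Pow(Rational(-694, 3), Rational(1, 2))))) = Add(46222, Add(3, Mul(Rational(1, 10), Pow(105, Rational(1, 2)), Mul(Rational(1, 3), I, Pow(2082, Rational(1, 2)))))) = Add(46222, Add(3, Mul(Rational(1, 10), I, Pow(24290, Rational(1, 2))))) = Add(46225, Mul(Rational(1, 10), I, Pow(24290, Rational(1, 2))))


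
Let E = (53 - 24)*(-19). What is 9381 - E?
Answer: 9932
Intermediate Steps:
E = -551 (E = 29*(-19) = -551)
9381 - E = 9381 - 1*(-551) = 9381 + 551 = 9932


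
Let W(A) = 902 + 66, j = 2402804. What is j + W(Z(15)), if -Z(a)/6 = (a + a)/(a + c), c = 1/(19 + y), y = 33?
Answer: 2403772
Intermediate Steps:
c = 1/52 (c = 1/(19 + 33) = 1/52 ≈ 0.019231)
Z(a) = -12*a/(1/52 + a) (Z(a) = -6*(a + a)/(a + 1/52) = -6*2*a/(1/52 + a) = -12*a/(1/52 + a))
W(A) = 968
j + W(Z(15)) = 2402804 + 968 = 2403772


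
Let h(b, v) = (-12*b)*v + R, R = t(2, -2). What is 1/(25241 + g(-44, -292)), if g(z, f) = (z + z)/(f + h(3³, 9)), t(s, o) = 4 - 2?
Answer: 1603/40461367 ≈ 3.9618e-5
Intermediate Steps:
t(s, o) = 2
R = 2
h(b, v) = 2 - 12*b*v (h(b, v) = (-12*b)*v + 2 = -12*b*v + 2 = 2 - 12*b*v)
g(z, f) = 2*z/(-2914 + f) (g(z, f) = (z + z)/(f + (2 - 12*3³*9)) = (2*z)/(f + (2 - 12*27*9)) = (2*z)/(f + (2 - 2916)) = (2*z)/(f - 2914) = (2*z)/(-2914 + f) = 2*z/(-2914 + f))
1/(25241 + g(-44, -292)) = 1/(25241 + 2*(-44)/(-2914 - 292)) = 1/(25241 + 2*(-44)/(-3206)) = 1/(25241 + 2*(-44)*(-1/3206)) = 1/(25241 + 44/1603) = 1/(40461367/1603) = 1603/40461367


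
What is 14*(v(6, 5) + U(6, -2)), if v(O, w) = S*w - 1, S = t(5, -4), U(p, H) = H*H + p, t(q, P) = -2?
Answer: -14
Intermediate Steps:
U(p, H) = p + H² (U(p, H) = H² + p = p + H²)
S = -2
v(O, w) = -1 - 2*w (v(O, w) = -2*w - 1 = -1 - 2*w)
14*(v(6, 5) + U(6, -2)) = 14*((-1 - 2*5) + (6 + (-2)²)) = 14*((-1 - 10) + (6 + 4)) = 14*(-11 + 10) = 14*(-1) = -14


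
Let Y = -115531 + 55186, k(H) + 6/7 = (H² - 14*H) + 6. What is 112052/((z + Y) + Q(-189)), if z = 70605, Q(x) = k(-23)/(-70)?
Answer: 54905480/5021407 ≈ 10.934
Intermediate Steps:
k(H) = 36/7 + H² - 14*H (k(H) = -6/7 + ((H² - 14*H) + 6) = -6/7 + (6 + H² - 14*H) = 36/7 + H² - 14*H)
Y = -60345
Q(x) = -5993/490 (Q(x) = (36/7 + (-23)² - 14*(-23))/(-70) = (36/7 + 529 + 322)*(-1/70) = (5993/7)*(-1/70) = -5993/490)
112052/((z + Y) + Q(-189)) = 112052/((70605 - 60345) - 5993/490) = 112052/(10260 - 5993/490) = 112052/(5021407/490) = 112052*(490/5021407) = 54905480/5021407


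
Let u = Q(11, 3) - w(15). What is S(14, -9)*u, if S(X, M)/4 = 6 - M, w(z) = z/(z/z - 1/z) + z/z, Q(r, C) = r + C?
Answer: -1290/7 ≈ -184.29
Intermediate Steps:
Q(r, C) = C + r
w(z) = 1 + z/(1 - 1/z) (w(z) = z/(1 - 1/z) + 1 = 1 + z/(1 - 1/z))
S(X, M) = 24 - 4*M (S(X, M) = 4*(6 - M) = 24 - 4*M)
u = -43/14 (u = (3 + 11) - (-1 + 15 + 15²)/(-1 + 15) = 14 - (-1 + 15 + 225)/14 = 14 - 239/14 = -43/14 ≈ -3.0714)
S(14, -9)*u = (24 - 4*(-9))*(-43/14) = (24 + 36)*(-43/14) = 60*(-43/14) = -1290/7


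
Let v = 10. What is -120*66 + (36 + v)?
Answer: -7874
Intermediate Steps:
-120*66 + (36 + v) = -120*66 + (36 + 10) = -7920 + 46 = -7874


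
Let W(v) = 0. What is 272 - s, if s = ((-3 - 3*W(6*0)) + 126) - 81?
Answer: 230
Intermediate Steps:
s = 42 (s = ((-3 - 3*0) + 126) - 81 = ((-3 + 0) + 126) - 81 = (-3 + 126) - 81 = 123 - 81 = 42)
272 - s = 272 - 1*42 = 272 - 42 = 230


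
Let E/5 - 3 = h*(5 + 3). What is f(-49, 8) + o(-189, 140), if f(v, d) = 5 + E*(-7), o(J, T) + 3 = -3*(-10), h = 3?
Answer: -913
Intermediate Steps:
E = 135 (E = 15 + 5*(3*(5 + 3)) = 15 + 5*(3*8) = 15 + 5*24 = 15 + 120 = 135)
o(J, T) = 27 (o(J, T) = -3 - 3*(-10) = -3 - 1*(-30) = -3 + 30 = 27)
f(v, d) = -940 (f(v, d) = 5 + 135*(-7) = 5 - 945 = -940)
f(-49, 8) + o(-189, 140) = -940 + 27 = -913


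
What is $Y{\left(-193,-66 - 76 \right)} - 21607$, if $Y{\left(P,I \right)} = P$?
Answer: $-21800$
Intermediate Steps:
$Y{\left(-193,-66 - 76 \right)} - 21607 = -193 - 21607 = -21800$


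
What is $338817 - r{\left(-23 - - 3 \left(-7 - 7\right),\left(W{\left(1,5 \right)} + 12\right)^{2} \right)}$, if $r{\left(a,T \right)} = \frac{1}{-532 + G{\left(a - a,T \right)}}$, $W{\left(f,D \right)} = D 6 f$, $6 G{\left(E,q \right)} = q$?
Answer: $\frac{80638447}{238} \approx 3.3882 \cdot 10^{5}$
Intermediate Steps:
$G{\left(E,q \right)} = \frac{q}{6}$
$W{\left(f,D \right)} = 6 D f$
$r{\left(a,T \right)} = \frac{1}{-532 + \frac{T}{6}}$
$338817 - r{\left(-23 - - 3 \left(-7 - 7\right),\left(W{\left(1,5 \right)} + 12\right)^{2} \right)} = 338817 - \frac{6}{-3192 + \left(6 \cdot 5 \cdot 1 + 12\right)^{2}} = 338817 - \frac{6}{-3192 + \left(30 + 12\right)^{2}} = 338817 - \frac{6}{-3192 + 42^{2}} = 338817 - \frac{6}{-3192 + 1764} = 338817 - \frac{6}{-1428} = 338817 - 6 \left(- \frac{1}{1428}\right) = 338817 - - \frac{1}{238} = 338817 + \frac{1}{238} = \frac{80638447}{238}$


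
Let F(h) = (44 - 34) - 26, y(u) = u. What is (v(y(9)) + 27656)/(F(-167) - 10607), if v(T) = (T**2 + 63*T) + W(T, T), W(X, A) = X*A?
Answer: -28385/10623 ≈ -2.6720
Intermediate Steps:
W(X, A) = A*X
F(h) = -16 (F(h) = 10 - 26 = -16)
v(T) = 2*T**2 + 63*T (v(T) = (T**2 + 63*T) + T*T = (T**2 + 63*T) + T**2 = 2*T**2 + 63*T)
(v(y(9)) + 27656)/(F(-167) - 10607) = (9*(63 + 2*9) + 27656)/(-16 - 10607) = (9*(63 + 18) + 27656)/(-10623) = (9*81 + 27656)*(-1/10623) = (729 + 27656)*(-1/10623) = 28385*(-1/10623) = -28385/10623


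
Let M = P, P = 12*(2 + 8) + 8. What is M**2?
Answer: 16384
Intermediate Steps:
P = 128 (P = 12*10 + 8 = 120 + 8 = 128)
M = 128
M**2 = 128**2 = 16384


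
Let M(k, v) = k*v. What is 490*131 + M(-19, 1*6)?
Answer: 64076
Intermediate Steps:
490*131 + M(-19, 1*6) = 490*131 - 19*6 = 64190 - 19*6 = 64190 - 114 = 64076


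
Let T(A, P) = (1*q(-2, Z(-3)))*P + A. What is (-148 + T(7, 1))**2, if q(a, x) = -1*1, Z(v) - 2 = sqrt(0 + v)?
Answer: 20164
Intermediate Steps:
Z(v) = 2 + sqrt(v) (Z(v) = 2 + sqrt(0 + v) = 2 + sqrt(v))
q(a, x) = -1
T(A, P) = A - P (T(A, P) = (1*(-1))*P + A = -P + A = A - P)
(-148 + T(7, 1))**2 = (-148 + (7 - 1*1))**2 = (-148 + (7 - 1))**2 = (-148 + 6)**2 = (-142)**2 = 20164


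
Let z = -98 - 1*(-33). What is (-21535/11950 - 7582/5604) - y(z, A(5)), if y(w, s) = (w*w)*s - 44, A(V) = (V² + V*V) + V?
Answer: -388972680721/1674195 ≈ -2.3233e+5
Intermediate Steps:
A(V) = V + 2*V² (A(V) = (V² + V²) + V = 2*V² + V = V + 2*V²)
z = -65 (z = -98 + 33 = -65)
y(w, s) = -44 + s*w² (y(w, s) = w²*s - 44 = s*w² - 44 = -44 + s*w²)
(-21535/11950 - 7582/5604) - y(z, A(5)) = (-21535/11950 - 7582/5604) - (-44 + (5*(1 + 2*5))*(-65)²) = (-21535*1/11950 - 7582*1/5604) - (-44 + (5*(1 + 10))*4225) = (-4307/2390 - 3791/2802) - (-44 + (5*11)*4225) = -5282176/1674195 - (-44 + 55*4225) = -5282176/1674195 - (-44 + 232375) = -5282176/1674195 - 1*232331 = -5282176/1674195 - 232331 = -388972680721/1674195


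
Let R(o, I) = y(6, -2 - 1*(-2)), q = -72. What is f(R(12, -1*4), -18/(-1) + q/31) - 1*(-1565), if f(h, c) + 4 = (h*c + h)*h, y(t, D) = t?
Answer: 67003/31 ≈ 2161.4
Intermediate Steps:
R(o, I) = 6
f(h, c) = -4 + h*(h + c*h) (f(h, c) = -4 + (h*c + h)*h = -4 + (c*h + h)*h = -4 + (h + c*h)*h = -4 + h*(h + c*h))
f(R(12, -1*4), -18/(-1) + q/31) - 1*(-1565) = (-4 + 6² + (-18/(-1) - 72/31)*6²) - 1*(-1565) = (-4 + 36 + (-18*(-1) - 72*1/31)*36) + 1565 = (-4 + 36 + (18 - 72/31)*36) + 1565 = (-4 + 36 + (486/31)*36) + 1565 = (-4 + 36 + 17496/31) + 1565 = 18488/31 + 1565 = 67003/31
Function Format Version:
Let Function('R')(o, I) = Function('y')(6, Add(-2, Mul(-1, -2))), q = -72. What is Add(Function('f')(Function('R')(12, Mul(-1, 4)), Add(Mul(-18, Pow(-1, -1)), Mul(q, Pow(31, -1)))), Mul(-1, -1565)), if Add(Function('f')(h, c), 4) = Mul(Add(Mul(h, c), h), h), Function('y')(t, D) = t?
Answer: Rational(67003, 31) ≈ 2161.4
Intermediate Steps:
Function('R')(o, I) = 6
Function('f')(h, c) = Add(-4, Mul(h, Add(h, Mul(c, h)))) (Function('f')(h, c) = Add(-4, Mul(Add(Mul(h, c), h), h)) = Add(-4, Mul(Add(Mul(c, h), h), h)) = Add(-4, Mul(Add(h, Mul(c, h)), h)) = Add(-4, Mul(h, Add(h, Mul(c, h)))))
Add(Function('f')(Function('R')(12, Mul(-1, 4)), Add(Mul(-18, Pow(-1, -1)), Mul(q, Pow(31, -1)))), Mul(-1, -1565)) = Add(Add(-4, Pow(6, 2), Mul(Add(Mul(-18, Pow(-1, -1)), Mul(-72, Pow(31, -1))), Pow(6, 2))), Mul(-1, -1565)) = Add(Add(-4, 36, Mul(Add(Mul(-18, -1), Mul(-72, Rational(1, 31))), 36)), 1565) = Add(Add(-4, 36, Mul(Add(18, Rational(-72, 31)), 36)), 1565) = Add(Add(-4, 36, Mul(Rational(486, 31), 36)), 1565) = Add(Add(-4, 36, Rational(17496, 31)), 1565) = Add(Rational(18488, 31), 1565) = Rational(67003, 31)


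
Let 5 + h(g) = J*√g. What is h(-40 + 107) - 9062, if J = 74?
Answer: -9067 + 74*√67 ≈ -8461.3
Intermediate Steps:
h(g) = -5 + 74*√g
h(-40 + 107) - 9062 = (-5 + 74*√(-40 + 107)) - 9062 = (-5 + 74*√67) - 9062 = -9067 + 74*√67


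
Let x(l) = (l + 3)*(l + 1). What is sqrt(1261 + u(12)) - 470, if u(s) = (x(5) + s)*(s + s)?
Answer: -470 + sqrt(2701) ≈ -418.03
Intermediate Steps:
x(l) = (1 + l)*(3 + l) (x(l) = (3 + l)*(1 + l) = (1 + l)*(3 + l))
u(s) = 2*s*(48 + s) (u(s) = ((3 + 5**2 + 4*5) + s)*(s + s) = ((3 + 25 + 20) + s)*(2*s) = (48 + s)*(2*s) = 2*s*(48 + s))
sqrt(1261 + u(12)) - 470 = sqrt(1261 + 2*12*(48 + 12)) - 470 = sqrt(1261 + 2*12*60) - 470 = sqrt(1261 + 1440) - 470 = sqrt(2701) - 470 = -470 + sqrt(2701)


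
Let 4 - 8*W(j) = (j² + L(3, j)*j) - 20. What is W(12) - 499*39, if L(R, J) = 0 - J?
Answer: -19458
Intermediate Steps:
L(R, J) = -J
W(j) = 3 (W(j) = ½ - ((j² + (-j)*j) - 20)/8 = ½ - ((j² - j²) - 20)/8 = ½ - (0 - 20)/8 = ½ - ⅛*(-20) = ½ + 5/2 = 3)
W(12) - 499*39 = 3 - 499*39 = 3 - 19461 = -19458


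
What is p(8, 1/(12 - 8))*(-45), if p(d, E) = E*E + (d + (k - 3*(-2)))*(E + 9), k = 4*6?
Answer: -253125/16 ≈ -15820.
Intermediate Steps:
k = 24
p(d, E) = E**2 + (9 + E)*(30 + d) (p(d, E) = E*E + (d + (24 - 3*(-2)))*(E + 9) = E**2 + (d + (24 + 6))*(9 + E) = E**2 + (d + 30)*(9 + E) = E**2 + (30 + d)*(9 + E) = E**2 + (9 + E)*(30 + d))
p(8, 1/(12 - 8))*(-45) = (270 + (1/(12 - 8))**2 + 9*8 + 30/(12 - 8) + 8/(12 - 8))*(-45) = (270 + (1/4)**2 + 72 + 30/4 + 8/4)*(-45) = (270 + (1/4)**2 + 72 + 30*(1/4) + (1/4)*8)*(-45) = (270 + 1/16 + 72 + 15/2 + 2)*(-45) = (5625/16)*(-45) = -253125/16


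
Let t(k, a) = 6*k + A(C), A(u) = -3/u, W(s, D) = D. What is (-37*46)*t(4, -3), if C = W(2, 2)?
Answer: -38295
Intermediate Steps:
C = 2
t(k, a) = -3/2 + 6*k (t(k, a) = 6*k - 3/2 = -3/2 + 6*k)
(-37*46)*t(4, -3) = (-37*46)*(-3/2 + 6*4) = -1702*(-3/2 + 24) = -1702*45/2 = -38295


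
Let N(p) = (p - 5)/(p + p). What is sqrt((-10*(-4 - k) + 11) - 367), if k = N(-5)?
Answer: 3*I*sqrt(34) ≈ 17.493*I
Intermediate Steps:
N(p) = (-5 + p)/(2*p) (N(p) = (-5 + p)/((2*p)) = (-5 + p)*(1/(2*p)) = (-5 + p)/(2*p))
k = 1 (k = (1/2)*(-5 - 5)/(-5) = (1/2)*(-1/5)*(-10) = 1)
sqrt((-10*(-4 - k) + 11) - 367) = sqrt((-10*(-4 - 1*1) + 11) - 367) = sqrt((-10*(-4 - 1) + 11) - 367) = sqrt((-10*(-5) + 11) - 367) = sqrt((50 + 11) - 367) = sqrt(61 - 367) = sqrt(-306) = 3*I*sqrt(34)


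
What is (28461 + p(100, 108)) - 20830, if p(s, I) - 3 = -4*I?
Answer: 7202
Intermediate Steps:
p(s, I) = 3 - 4*I
(28461 + p(100, 108)) - 20830 = (28461 + (3 - 4*108)) - 20830 = (28461 + (3 - 432)) - 20830 = (28461 - 429) - 20830 = 28032 - 20830 = 7202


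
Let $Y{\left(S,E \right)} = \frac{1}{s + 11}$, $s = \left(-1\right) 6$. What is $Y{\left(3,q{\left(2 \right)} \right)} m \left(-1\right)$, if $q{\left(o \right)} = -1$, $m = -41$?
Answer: $\frac{41}{5} \approx 8.2$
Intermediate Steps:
$s = -6$
$Y{\left(S,E \right)} = \frac{1}{5}$ ($Y{\left(S,E \right)} = \frac{1}{-6 + 11} = \frac{1}{5}$)
$Y{\left(3,q{\left(2 \right)} \right)} m \left(-1\right) = \frac{1}{5} \left(-41\right) \left(-1\right) = \left(- \frac{41}{5}\right) \left(-1\right) = \frac{41}{5}$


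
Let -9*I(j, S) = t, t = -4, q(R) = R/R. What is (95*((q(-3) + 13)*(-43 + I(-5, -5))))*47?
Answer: -23941330/9 ≈ -2.6601e+6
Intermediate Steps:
q(R) = 1
I(j, S) = 4/9 (I(j, S) = -⅑*(-4) = 4/9)
(95*((q(-3) + 13)*(-43 + I(-5, -5))))*47 = (95*((1 + 13)*(-43 + 4/9)))*47 = (95*(14*(-383/9)))*47 = (95*(-5362/9))*47 = -509390/9*47 = -23941330/9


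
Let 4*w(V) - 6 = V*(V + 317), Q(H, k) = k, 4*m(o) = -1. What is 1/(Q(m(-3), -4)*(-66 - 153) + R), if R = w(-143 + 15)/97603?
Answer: 195206/170988363 ≈ 0.0011416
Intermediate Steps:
m(o) = -¼ (m(o) = (¼)*(-1) = -¼)
w(V) = 3/2 + V*(317 + V)/4 (w(V) = 3/2 + (V*(V + 317))/4 = 3/2 + (V*(317 + V))/4 = 3/2 + V*(317 + V)/4)
R = -12093/195206 (R = (3/2 + (-143 + 15)²/4 + 317*(-143 + 15)/4)/97603 = (3/2 + (¼)*(-128)² + (317/4)*(-128))*(1/97603) = (3/2 + (¼)*16384 - 10144)*(1/97603) = (3/2 + 4096 - 10144)*(1/97603) = -12093/2*1/97603 = -12093/195206 ≈ -0.061950)
1/(Q(m(-3), -4)*(-66 - 153) + R) = 1/(-4*(-66 - 153) - 12093/195206) = 1/(-4*(-219) - 12093/195206) = 1/(876 - 12093/195206) = 1/(170988363/195206) = 195206/170988363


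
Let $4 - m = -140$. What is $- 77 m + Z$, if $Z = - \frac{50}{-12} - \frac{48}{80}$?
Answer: $- \frac{332533}{30} \approx -11084.0$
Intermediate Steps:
$m = 144$ ($m = 4 - -140 = 4 + 140 = 144$)
$Z = \frac{107}{30}$ ($Z = \left(-50\right) \left(- \frac{1}{12}\right) - \frac{3}{5} = \frac{25}{6} - \frac{3}{5} = \frac{107}{30} \approx 3.5667$)
$- 77 m + Z = \left(-77\right) 144 + \frac{107}{30} = -11088 + \frac{107}{30} = - \frac{332533}{30}$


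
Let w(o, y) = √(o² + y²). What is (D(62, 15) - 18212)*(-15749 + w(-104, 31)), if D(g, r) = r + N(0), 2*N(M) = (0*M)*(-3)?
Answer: 286584553 - 18197*√11777 ≈ 2.8461e+8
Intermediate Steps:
N(M) = 0 (N(M) = ((0*M)*(-3))/2 = (0*(-3))/2 = (½)*0 = 0)
D(g, r) = r (D(g, r) = r + 0 = r)
(D(62, 15) - 18212)*(-15749 + w(-104, 31)) = (15 - 18212)*(-15749 + √((-104)² + 31²)) = -18197*(-15749 + √(10816 + 961)) = -18197*(-15749 + √11777) = 286584553 - 18197*√11777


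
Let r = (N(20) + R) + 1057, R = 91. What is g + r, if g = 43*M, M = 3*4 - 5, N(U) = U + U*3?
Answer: 1529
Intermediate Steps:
N(U) = 4*U (N(U) = U + 3*U = 4*U)
M = 7 (M = 12 - 5 = 7)
r = 1228 (r = (4*20 + 91) + 1057 = (80 + 91) + 1057 = 171 + 1057 = 1228)
g = 301 (g = 43*7 = 301)
g + r = 301 + 1228 = 1529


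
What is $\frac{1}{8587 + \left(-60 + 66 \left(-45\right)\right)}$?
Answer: $\frac{1}{5557} \approx 0.00017995$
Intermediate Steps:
$\frac{1}{8587 + \left(-60 + 66 \left(-45\right)\right)} = \frac{1}{8587 - 3030} = \frac{1}{5557}$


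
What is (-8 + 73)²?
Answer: 4225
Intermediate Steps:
(-8 + 73)² = 65² = 4225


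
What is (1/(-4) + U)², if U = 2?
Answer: 49/16 ≈ 3.0625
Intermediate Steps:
(1/(-4) + U)² = (1/(-4) + 2)² = (-¼ + 2)² = (7/4)² = 49/16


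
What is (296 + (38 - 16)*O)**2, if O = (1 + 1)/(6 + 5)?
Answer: 90000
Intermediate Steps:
O = 2/11 ≈ 0.18182
(296 + (38 - 16)*O)**2 = (296 + (38 - 16)*(2/11))**2 = (296 + 22*(2/11))**2 = (296 + 4)**2 = 300**2 = 90000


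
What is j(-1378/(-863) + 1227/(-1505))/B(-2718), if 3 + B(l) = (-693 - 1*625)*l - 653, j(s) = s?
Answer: 1014989/4651924123420 ≈ 2.1819e-7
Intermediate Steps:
B(l) = -656 - 1318*l (B(l) = -3 + ((-693 - 1*625)*l - 653) = -3 + ((-693 - 625)*l - 653) = -3 + (-1318*l - 653) = -3 + (-653 - 1318*l) = -656 - 1318*l)
j(-1378/(-863) + 1227/(-1505))/B(-2718) = (-1378/(-863) + 1227/(-1505))/(-656 - 1318*(-2718)) = (-1378*(-1/863) + 1227*(-1/1505))/(-656 + 3582324) = (1378/863 - 1227/1505)/3581668 = (1014989/1298815)*(1/3581668) = 1014989/4651924123420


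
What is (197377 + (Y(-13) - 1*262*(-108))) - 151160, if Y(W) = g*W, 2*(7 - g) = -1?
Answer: 148831/2 ≈ 74416.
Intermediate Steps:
g = 15/2 (g = 7 - 1/2*(-1) = 7 + 1/2 = 15/2 ≈ 7.5000)
Y(W) = 15*W/2
(197377 + (Y(-13) - 1*262*(-108))) - 151160 = (197377 + ((15/2)*(-13) - 1*262*(-108))) - 151160 = (197377 + (-195/2 - 262*(-108))) - 151160 = (197377 + (-195/2 + 28296)) - 151160 = (197377 + 56397/2) - 151160 = 451151/2 - 151160 = 148831/2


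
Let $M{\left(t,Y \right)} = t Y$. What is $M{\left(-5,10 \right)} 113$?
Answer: $-5650$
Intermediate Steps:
$M{\left(t,Y \right)} = Y t$
$M{\left(-5,10 \right)} 113 = 10 \left(-5\right) 113 = \left(-50\right) 113 = -5650$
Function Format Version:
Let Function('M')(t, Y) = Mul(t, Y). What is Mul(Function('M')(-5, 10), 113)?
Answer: -5650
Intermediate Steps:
Function('M')(t, Y) = Mul(Y, t)
Mul(Function('M')(-5, 10), 113) = Mul(Mul(10, -5), 113) = Mul(-50, 113) = -5650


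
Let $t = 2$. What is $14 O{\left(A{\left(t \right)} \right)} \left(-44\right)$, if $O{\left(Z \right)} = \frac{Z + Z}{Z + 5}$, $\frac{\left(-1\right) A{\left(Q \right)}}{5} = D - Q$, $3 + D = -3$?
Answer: $- \frac{9856}{9} \approx -1095.1$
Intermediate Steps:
$D = -6$ ($D = -3 - 3 = -6$)
$A{\left(Q \right)} = 30 + 5 Q$ ($A{\left(Q \right)} = - 5 \left(-6 - Q\right) = 30 + 5 Q$)
$O{\left(Z \right)} = \frac{2 Z}{5 + Z}$
$14 O{\left(A{\left(t \right)} \right)} \left(-44\right) = 14 \frac{2 \left(30 + 5 \cdot 2\right)}{5 + \left(30 + 5 \cdot 2\right)} \left(-44\right) = 14 \frac{2 \left(30 + 10\right)}{5 + \left(30 + 10\right)} \left(-44\right) = 14 \cdot 2 \cdot 40 \frac{1}{5 + 40} \left(-44\right) = 14 \cdot 2 \cdot 40 \cdot \frac{1}{45} \left(-44\right) = 14 \cdot \frac{16}{9} \left(-44\right) = \frac{224}{9} \left(-44\right) = - \frac{9856}{9}$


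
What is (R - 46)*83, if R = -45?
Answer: -7553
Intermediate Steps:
(R - 46)*83 = (-45 - 46)*83 = -91*83 = -7553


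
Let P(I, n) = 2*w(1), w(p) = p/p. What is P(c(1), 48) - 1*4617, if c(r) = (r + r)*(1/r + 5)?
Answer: -4615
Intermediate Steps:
w(p) = 1
c(r) = 2*r*(5 + 1/r) (c(r) = (2*r)*(1/r + 5) = (2*r)*(5 + 1/r) = 2*r*(5 + 1/r))
P(I, n) = 2 (P(I, n) = 2*1 = 2)
P(c(1), 48) - 1*4617 = 2 - 1*4617 = 2 - 4617 = -4615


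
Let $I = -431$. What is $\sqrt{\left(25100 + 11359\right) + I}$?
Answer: $2 \sqrt{9007} \approx 189.81$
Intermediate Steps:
$\sqrt{\left(25100 + 11359\right) + I} = \sqrt{\left(25100 + 11359\right) - 431} = \sqrt{36459 - 431} = \sqrt{36028} = 2 \sqrt{9007}$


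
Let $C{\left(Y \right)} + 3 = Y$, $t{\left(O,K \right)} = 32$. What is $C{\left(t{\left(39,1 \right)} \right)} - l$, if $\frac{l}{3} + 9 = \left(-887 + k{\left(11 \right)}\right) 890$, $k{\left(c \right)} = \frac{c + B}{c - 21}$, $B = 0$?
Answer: $2371283$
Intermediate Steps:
$k{\left(c \right)} = \frac{c}{-21 + c}$ ($k{\left(c \right)} = \frac{c + 0}{c - 21} = \frac{c}{-21 + c}$)
$l = -2371254$ ($l = -27 + 3 \left(-887 + \frac{11}{-21 + 11}\right) 890 = -27 + 3 \left(-887 + \frac{11}{-10}\right) 890 = -27 + 3 \left(-887 + 11 \left(- \frac{1}{10}\right)\right) 890 = -27 + 3 \left(-887 - \frac{11}{10}\right) 890 = -27 + 3 \left(\left(- \frac{8881}{10}\right) 890\right) = -27 + 3 \left(-790409\right) = -27 - 2371227 = -2371254$)
$C{\left(Y \right)} = -3 + Y$
$C{\left(t{\left(39,1 \right)} \right)} - l = \left(-3 + 32\right) - -2371254 = 29 + 2371254 = 2371283$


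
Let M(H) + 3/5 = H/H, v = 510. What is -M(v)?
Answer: -2/5 ≈ -0.40000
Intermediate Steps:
M(H) = 2/5 (M(H) = -3/5 + H/H = -3/5 + 1 = 2/5)
-M(v) = -1*2/5 = -2/5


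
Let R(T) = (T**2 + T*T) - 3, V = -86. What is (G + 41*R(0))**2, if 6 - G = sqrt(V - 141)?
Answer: (117 + I*sqrt(227))**2 ≈ 13462.0 + 3525.6*I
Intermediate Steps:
R(T) = -3 + 2*T**2 (R(T) = (T**2 + T**2) - 3 = 2*T**2 - 3 = -3 + 2*T**2)
G = 6 - I*sqrt(227) (G = 6 - sqrt(-86 - 141) = 6 - sqrt(-227) = 6 - I*sqrt(227) ≈ 6.0 - 15.067*I)
(G + 41*R(0))**2 = ((6 - I*sqrt(227)) + 41*(-3 + 2*0**2))**2 = ((6 - I*sqrt(227)) + 41*(-3 + 2*0))**2 = ((6 - I*sqrt(227)) + 41*(-3 + 0))**2 = ((6 - I*sqrt(227)) + 41*(-3))**2 = ((6 - I*sqrt(227)) - 123)**2 = (-117 - I*sqrt(227))**2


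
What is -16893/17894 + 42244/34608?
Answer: 21410149/77409444 ≈ 0.27658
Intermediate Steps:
-16893/17894 + 42244/34608 = -16893*1/17894 + 42244*(1/34608) = -16893/17894 + 10561/8652 = 21410149/77409444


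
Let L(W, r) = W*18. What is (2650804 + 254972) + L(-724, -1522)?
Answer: 2892744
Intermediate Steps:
L(W, r) = 18*W
(2650804 + 254972) + L(-724, -1522) = (2650804 + 254972) + 18*(-724) = 2905776 - 13032 = 2892744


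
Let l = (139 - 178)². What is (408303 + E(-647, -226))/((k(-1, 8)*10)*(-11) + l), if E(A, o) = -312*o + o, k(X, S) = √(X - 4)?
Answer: 727933869/2373941 + 52644790*I*√5/2373941 ≈ 306.64 + 49.587*I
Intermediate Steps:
l = 1521 (l = (-39)² = 1521)
k(X, S) = √(-4 + X)
E(A, o) = -311*o
(408303 + E(-647, -226))/((k(-1, 8)*10)*(-11) + l) = (408303 - 311*(-226))/((√(-4 - 1)*10)*(-11) + 1521) = (408303 + 70286)/((√(-5)*10)*(-11) + 1521) = 478589/(((I*√5)*10)*(-11) + 1521) = 478589/((10*I*√5)*(-11) + 1521) = 478589/(-110*I*√5 + 1521) = 478589/(1521 - 110*I*√5)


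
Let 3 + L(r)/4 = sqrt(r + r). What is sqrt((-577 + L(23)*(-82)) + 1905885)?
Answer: 2*sqrt(476573 - 82*sqrt(46)) ≈ 1379.9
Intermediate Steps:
L(r) = -12 + 4*sqrt(2)*sqrt(r) (L(r) = -12 + 4*sqrt(r + r) = -12 + 4*sqrt(2*r) = -12 + 4*(sqrt(2)*sqrt(r)) = -12 + 4*sqrt(2)*sqrt(r))
sqrt((-577 + L(23)*(-82)) + 1905885) = sqrt((-577 + (-12 + 4*sqrt(2)*sqrt(23))*(-82)) + 1905885) = sqrt((-577 + (-12 + 4*sqrt(46))*(-82)) + 1905885) = sqrt((-577 + (984 - 328*sqrt(46))) + 1905885) = sqrt((407 - 328*sqrt(46)) + 1905885) = sqrt(1906292 - 328*sqrt(46))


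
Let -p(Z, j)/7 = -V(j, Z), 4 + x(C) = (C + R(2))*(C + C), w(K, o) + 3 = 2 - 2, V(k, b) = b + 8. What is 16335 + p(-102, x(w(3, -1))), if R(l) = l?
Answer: 15677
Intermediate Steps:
V(k, b) = 8 + b
w(K, o) = -3 (w(K, o) = -3 + (2 - 2) = -3 + 0 = -3)
x(C) = -4 + 2*C*(2 + C) (x(C) = -4 + (C + 2)*(C + C) = -4 + (2 + C)*(2*C) = -4 + 2*C*(2 + C))
p(Z, j) = 56 + 7*Z (p(Z, j) = -(-7)*(8 + Z) = -7*(-8 - Z) = 56 + 7*Z)
16335 + p(-102, x(w(3, -1))) = 16335 + (56 + 7*(-102)) = 16335 + (56 - 714) = 16335 - 658 = 15677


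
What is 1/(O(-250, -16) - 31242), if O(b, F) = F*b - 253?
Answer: -1/27495 ≈ -3.6370e-5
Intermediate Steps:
O(b, F) = -253 + F*b
1/(O(-250, -16) - 31242) = 1/((-253 - 16*(-250)) - 31242) = 1/((-253 + 4000) - 31242) = 1/(3747 - 31242) = 1/(-27495) = -1/27495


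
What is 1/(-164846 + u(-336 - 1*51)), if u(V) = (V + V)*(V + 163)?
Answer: 1/8530 ≈ 0.00011723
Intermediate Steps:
u(V) = 2*V*(163 + V) (u(V) = (2*V)*(163 + V) = 2*V*(163 + V))
1/(-164846 + u(-336 - 1*51)) = 1/(-164846 + 2*(-336 - 1*51)*(163 + (-336 - 1*51))) = 1/(-164846 + 2*(-336 - 51)*(163 + (-336 - 51))) = 1/(-164846 + 2*(-387)*(163 - 387)) = 1/(-164846 + 2*(-387)*(-224)) = 1/(-164846 + 173376) = 1/8530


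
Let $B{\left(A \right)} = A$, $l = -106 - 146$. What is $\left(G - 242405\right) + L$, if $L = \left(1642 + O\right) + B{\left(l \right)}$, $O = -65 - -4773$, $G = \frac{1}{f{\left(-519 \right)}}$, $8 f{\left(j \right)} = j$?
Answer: $- \frac{122643341}{519} \approx -2.3631 \cdot 10^{5}$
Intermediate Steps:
$f{\left(j \right)} = \frac{j}{8}$
$l = -252$
$G = - \frac{8}{519}$ ($G = \frac{1}{\frac{1}{8} \left(-519\right)} = \frac{1}{- \frac{519}{8}} = - \frac{8}{519} \approx -0.015414$)
$O = 4708$ ($O = -65 + 4773 = 4708$)
$L = 6098$ ($L = \left(1642 + 4708\right) - 252 = 6350 - 252 = 6098$)
$\left(G - 242405\right) + L = \left(- \frac{8}{519} - 242405\right) + 6098 = - \frac{125808203}{519} + 6098 = - \frac{122643341}{519}$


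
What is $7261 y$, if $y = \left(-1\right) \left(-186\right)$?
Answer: $1350546$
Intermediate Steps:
$y = 186$
$7261 y = 7261 \cdot 186 = 1350546$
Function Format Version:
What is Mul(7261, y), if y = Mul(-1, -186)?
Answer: 1350546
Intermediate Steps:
y = 186
Mul(7261, y) = Mul(7261, 186) = 1350546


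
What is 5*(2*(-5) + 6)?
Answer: -20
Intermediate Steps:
5*(2*(-5) + 6) = 5*(-10 + 6) = 5*(-4) = -20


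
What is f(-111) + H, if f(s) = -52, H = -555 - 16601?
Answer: -17208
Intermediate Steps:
H = -17156
f(-111) + H = -52 - 17156 = -17208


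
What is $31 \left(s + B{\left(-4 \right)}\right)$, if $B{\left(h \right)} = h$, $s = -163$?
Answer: $-5177$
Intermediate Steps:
$31 \left(s + B{\left(-4 \right)}\right) = 31 \left(-163 - 4\right) = 31 \left(-167\right) = -5177$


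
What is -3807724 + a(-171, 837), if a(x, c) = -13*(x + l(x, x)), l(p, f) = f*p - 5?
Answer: -4185569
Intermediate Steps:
l(p, f) = -5 + f*p
a(x, c) = 65 - 13*x - 13*x² (a(x, c) = -13*(x + (-5 + x*x)) = -13*(x + (-5 + x²)) = -13*(-5 + x + x²) = 65 - 13*x - 13*x²)
-3807724 + a(-171, 837) = -3807724 + (65 - 13*(-171) - 13*(-171)²) = -3807724 + (65 + 2223 - 13*29241) = -3807724 + (65 + 2223 - 380133) = -3807724 - 377845 = -4185569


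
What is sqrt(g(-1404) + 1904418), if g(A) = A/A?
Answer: 11*sqrt(15739) ≈ 1380.0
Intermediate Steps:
g(A) = 1
sqrt(g(-1404) + 1904418) = sqrt(1 + 1904418) = sqrt(1904419) = 11*sqrt(15739)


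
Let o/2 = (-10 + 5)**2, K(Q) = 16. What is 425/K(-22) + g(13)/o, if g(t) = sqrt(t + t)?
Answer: 425/16 + sqrt(26)/50 ≈ 26.664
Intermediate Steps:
g(t) = sqrt(2)*sqrt(t) (g(t) = sqrt(2*t) = sqrt(2)*sqrt(t))
o = 50 (o = 2*(-10 + 5)**2 = 2*(-5)**2 = 2*25 = 50)
425/K(-22) + g(13)/o = 425/16 + (sqrt(2)*sqrt(13))/50 = 425*(1/16) + sqrt(26)*(1/50) = 425/16 + sqrt(26)/50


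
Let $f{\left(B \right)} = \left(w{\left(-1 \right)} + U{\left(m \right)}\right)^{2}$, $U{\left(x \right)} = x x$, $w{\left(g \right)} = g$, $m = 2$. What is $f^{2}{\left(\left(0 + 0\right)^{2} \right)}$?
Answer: $81$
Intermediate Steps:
$U{\left(x \right)} = x^{2}$
$f{\left(B \right)} = 9$ ($f{\left(B \right)} = \left(-1 + 2^{2}\right)^{2} = \left(-1 + 4\right)^{2} = 3^{2} = 9$)
$f^{2}{\left(\left(0 + 0\right)^{2} \right)} = 9^{2} = 81$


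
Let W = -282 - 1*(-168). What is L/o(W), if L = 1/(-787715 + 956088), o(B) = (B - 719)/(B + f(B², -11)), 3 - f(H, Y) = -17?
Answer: 94/140254709 ≈ 6.7021e-7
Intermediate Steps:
f(H, Y) = 20 (f(H, Y) = 3 - 1*(-17) = 3 + 17 = 20)
W = -114 (W = -282 + 168 = -114)
o(B) = (-719 + B)/(20 + B) (o(B) = (B - 719)/(B + 20) = (-719 + B)/(20 + B))
L = 1/168373 ≈ 5.9392e-6
L/o(W) = 1/(168373*(((-719 - 114)/(20 - 114)))) = 1/(168373*((-833/(-94)))) = 1/(168373*((-1/94*(-833)))) = 1/(168373*(833/94)) = (1/168373)*(94/833) = 94/140254709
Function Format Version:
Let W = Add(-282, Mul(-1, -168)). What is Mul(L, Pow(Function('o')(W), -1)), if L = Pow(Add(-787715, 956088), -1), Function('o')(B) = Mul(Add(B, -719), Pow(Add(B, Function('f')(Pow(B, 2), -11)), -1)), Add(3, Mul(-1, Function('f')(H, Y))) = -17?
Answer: Rational(94, 140254709) ≈ 6.7021e-7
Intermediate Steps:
Function('f')(H, Y) = 20 (Function('f')(H, Y) = Add(3, Mul(-1, -17)) = Add(3, 17) = 20)
W = -114 (W = Add(-282, 168) = -114)
Function('o')(B) = Mul(Pow(Add(20, B), -1), Add(-719, B)) (Function('o')(B) = Mul(Add(B, -719), Pow(Add(B, 20), -1)) = Mul(Add(-719, B), Pow(Add(20, B), -1)) = Mul(Pow(Add(20, B), -1), Add(-719, B)))
L = Rational(1, 168373) (L = Pow(168373, -1) = Rational(1, 168373) ≈ 5.9392e-6)
Mul(L, Pow(Function('o')(W), -1)) = Mul(Rational(1, 168373), Pow(Mul(Pow(Add(20, -114), -1), Add(-719, -114)), -1)) = Mul(Rational(1, 168373), Pow(Mul(Pow(-94, -1), -833), -1)) = Mul(Rational(1, 168373), Pow(Mul(Rational(-1, 94), -833), -1)) = Mul(Rational(1, 168373), Pow(Rational(833, 94), -1)) = Mul(Rational(1, 168373), Rational(94, 833)) = Rational(94, 140254709)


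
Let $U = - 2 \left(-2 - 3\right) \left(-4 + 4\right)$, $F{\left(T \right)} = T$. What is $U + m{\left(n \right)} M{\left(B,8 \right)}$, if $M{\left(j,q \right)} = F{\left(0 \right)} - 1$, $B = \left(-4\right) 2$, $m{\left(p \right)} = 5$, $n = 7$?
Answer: $-5$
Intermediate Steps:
$B = -8$
$M{\left(j,q \right)} = -1$ ($M{\left(j,q \right)} = 0 - 1 = -1$)
$U = 0$ ($U = - 2 \left(\left(-5\right) 0\right) = \left(-2\right) 0 = 0$)
$U + m{\left(n \right)} M{\left(B,8 \right)} = 0 + 5 \left(-1\right) = 0 - 5 = -5$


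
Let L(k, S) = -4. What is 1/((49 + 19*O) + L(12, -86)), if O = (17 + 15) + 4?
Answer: 1/729 ≈ 0.0013717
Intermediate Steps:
O = 36 (O = 32 + 4 = 36)
1/((49 + 19*O) + L(12, -86)) = 1/((49 + 19*36) - 4) = 1/((49 + 684) - 4) = 1/(733 - 4) = 1/729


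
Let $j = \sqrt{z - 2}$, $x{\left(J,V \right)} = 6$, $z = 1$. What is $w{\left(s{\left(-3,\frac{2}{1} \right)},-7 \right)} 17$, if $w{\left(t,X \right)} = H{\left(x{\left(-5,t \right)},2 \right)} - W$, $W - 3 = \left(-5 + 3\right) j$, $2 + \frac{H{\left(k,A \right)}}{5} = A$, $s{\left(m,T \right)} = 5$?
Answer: $-51 + 34 i \approx -51.0 + 34.0 i$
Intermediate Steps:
$H{\left(k,A \right)} = -10 + 5 A$
$j = i$ ($j = \sqrt{1 - 2} = \sqrt{-1} = i \approx 1.0 i$)
$W = 3 - 2 i$ ($W = 3 + \left(-5 + 3\right) i = 3 - 2 i \approx 3.0 - 2.0 i$)
$w{\left(t,X \right)} = -3 + 2 i$ ($w{\left(t,X \right)} = \left(-10 + 5 \cdot 2\right) - \left(3 - 2 i\right) = \left(-10 + 10\right) - \left(3 - 2 i\right) = 0 - \left(3 - 2 i\right) = -3 + 2 i$)
$w{\left(s{\left(-3,\frac{2}{1} \right)},-7 \right)} 17 = \left(-3 + 2 i\right) 17 = -51 + 34 i$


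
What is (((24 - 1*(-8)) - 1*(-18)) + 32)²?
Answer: 6724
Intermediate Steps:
(((24 - 1*(-8)) - 1*(-18)) + 32)² = (((24 + 8) + 18) + 32)² = ((32 + 18) + 32)² = (50 + 32)² = 82² = 6724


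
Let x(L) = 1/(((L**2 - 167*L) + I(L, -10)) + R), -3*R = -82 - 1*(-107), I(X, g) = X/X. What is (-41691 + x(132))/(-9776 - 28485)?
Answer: 578754465/531139202 ≈ 1.0896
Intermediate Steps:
I(X, g) = 1
R = -25/3 (R = -(-82 - 1*(-107))/3 = -(-82 + 107)/3 = -1/3*25 = -25/3 ≈ -8.3333)
x(L) = 1/(-22/3 + L**2 - 167*L) (x(L) = 1/(((L**2 - 167*L) + 1) - 25/3) = 1/((1 + L**2 - 167*L) - 25/3) = 1/(-22/3 + L**2 - 167*L))
(-41691 + x(132))/(-9776 - 28485) = (-41691 + 3/(-22 - 501*132 + 3*132**2))/(-9776 - 28485) = (-41691 + 3/(-22 - 66132 + 3*17424))/(-38261) = (-41691 + 3/(-22 - 66132 + 52272))*(-1/38261) = (-41691 + 3/(-13882))*(-1/38261) = (-41691 + 3*(-1/13882))*(-1/38261) = (-41691 - 3/13882)*(-1/38261) = -578754465/13882*(-1/38261) = 578754465/531139202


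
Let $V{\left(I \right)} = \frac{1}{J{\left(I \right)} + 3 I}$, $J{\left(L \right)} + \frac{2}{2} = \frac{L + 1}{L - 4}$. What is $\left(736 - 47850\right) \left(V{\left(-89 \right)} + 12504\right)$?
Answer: $- \frac{7315608705807}{12418} \approx -5.8911 \cdot 10^{8}$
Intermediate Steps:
$J{\left(L \right)} = -1 + \frac{1 + L}{-4 + L}$ ($J{\left(L \right)} = -1 + \frac{L + 1}{L - 4} = -1 + \frac{1 + L}{-4 + L}$)
$V{\left(I \right)} = \frac{1}{3 I + \frac{5}{-4 + I}}$ ($V{\left(I \right)} = \frac{1}{\frac{5}{-4 + I} + 3 I} = \frac{1}{3 I + \frac{5}{-4 + I}}$)
$\left(736 - 47850\right) \left(V{\left(-89 \right)} + 12504\right) = \left(736 - 47850\right) \left(\frac{-4 - 89}{5 + 3 \left(-89\right) \left(-4 - 89\right)} + 12504\right) = - 47114 \left(\frac{1}{5 + 3 \left(-89\right) \left(-93\right)} \left(-93\right) + 12504\right) = - 47114 \left(\frac{1}{5 + 24831} \left(-93\right) + 12504\right) = - 47114 \left(\frac{1}{24836} \left(-93\right) + 12504\right) = - 47114 \left(- \frac{93}{24836} + 12504\right) = \left(-47114\right) \frac{310549251}{24836} = - \frac{7315608705807}{12418}$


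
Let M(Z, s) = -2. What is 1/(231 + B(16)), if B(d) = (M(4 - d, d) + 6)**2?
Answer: 1/247 ≈ 0.0040486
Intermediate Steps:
B(d) = 16 (B(d) = (-2 + 6)**2 = 4**2 = 16)
1/(231 + B(16)) = 1/(231 + 16) = 1/247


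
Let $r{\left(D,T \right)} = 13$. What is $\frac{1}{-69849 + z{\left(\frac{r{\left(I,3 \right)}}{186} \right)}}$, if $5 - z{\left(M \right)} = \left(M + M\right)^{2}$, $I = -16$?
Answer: $- \frac{8649}{604080925} \approx -1.4318 \cdot 10^{-5}$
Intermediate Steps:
$z{\left(M \right)} = 5 - 4 M^{2}$ ($z{\left(M \right)} = 5 - \left(M + M\right)^{2} = 5 - \left(2 M\right)^{2} = 5 - 4 M^{2}$)
$\frac{1}{-69849 + z{\left(\frac{r{\left(I,3 \right)}}{186} \right)}} = \frac{1}{-69849 + \left(5 - 4 \left(\frac{13}{186}\right)^{2}\right)} = \frac{1}{-69849 + \left(5 - \frac{169}{8649}\right)} = \frac{1}{-69849 + \frac{43076}{8649}} = \frac{1}{- \frac{604080925}{8649}} = - \frac{8649}{604080925}$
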